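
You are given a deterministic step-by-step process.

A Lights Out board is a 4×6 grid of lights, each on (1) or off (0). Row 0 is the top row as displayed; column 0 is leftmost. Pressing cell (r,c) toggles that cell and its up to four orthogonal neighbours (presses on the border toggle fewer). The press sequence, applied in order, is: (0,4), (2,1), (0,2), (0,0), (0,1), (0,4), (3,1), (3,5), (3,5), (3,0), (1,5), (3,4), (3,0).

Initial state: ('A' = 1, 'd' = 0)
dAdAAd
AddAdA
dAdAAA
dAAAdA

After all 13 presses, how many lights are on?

t=0: dAdAAd
AddAdA
dAdAAA
dAAAdA
t=1: dAdddA
AddAAA
dAdAAA
dAAAdA
t=2: dAdddA
AAdAAA
AdAAAA
ddAAdA
t=3: ddAAdA
AAAAAA
AdAAAA
ddAAdA
t=4: AAAAdA
dAAAAA
AdAAAA
ddAAdA
t=5: dddAdA
ddAAAA
AdAAAA
ddAAdA
t=6: ddddAd
ddAAdA
AdAAAA
ddAAdA
t=7: ddddAd
ddAAdA
AAAAAA
AAdAdA
t=8: ddddAd
ddAAdA
AAAAAd
AAdAAd
t=9: ddddAd
ddAAdA
AAAAAA
AAdAdA
t=10: ddddAd
ddAAdA
dAAAAA
dddAdA
t=11: ddddAA
ddAAAd
dAAAAd
dddAdA
t=12: ddddAA
ddAAAd
dAAAdd
ddddAd
t=13: ddddAA
ddAAAd
AAAAdd
AAddAd

12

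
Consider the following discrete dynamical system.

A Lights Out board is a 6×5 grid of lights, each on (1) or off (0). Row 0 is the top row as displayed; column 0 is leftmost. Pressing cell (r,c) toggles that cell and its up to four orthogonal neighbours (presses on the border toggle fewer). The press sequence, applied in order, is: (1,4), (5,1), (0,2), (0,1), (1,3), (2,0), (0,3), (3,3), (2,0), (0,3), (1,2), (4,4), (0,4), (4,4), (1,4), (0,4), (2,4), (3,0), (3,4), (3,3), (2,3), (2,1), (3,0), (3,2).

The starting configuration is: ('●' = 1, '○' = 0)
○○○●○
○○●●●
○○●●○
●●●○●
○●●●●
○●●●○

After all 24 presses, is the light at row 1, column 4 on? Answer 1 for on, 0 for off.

1

0) ○○○●○
○○●●●
○○●●○
●●●○●
○●●●●
○●●●○
1) ○○○●●
○○●○○
○○●●●
●●●○●
○●●●●
○●●●○
2) ○○○●●
○○●○○
○○●●●
●●●○●
○○●●●
●○○●○
3) ○●●○●
○○○○○
○○●●●
●●●○●
○○●●●
●○○●○
4) ●○○○●
○●○○○
○○●●●
●●●○●
○○●●●
●○○●○
5) ●○○●●
○●●●●
○○●○●
●●●○●
○○●●●
●○○●○
6) ●○○●●
●●●●●
●●●○●
○●●○●
○○●●●
●○○●○
7) ●○●○○
●●●○●
●●●○●
○●●○●
○○●●●
●○○●○
8) ●○●○○
●●●○●
●●●●●
○●○●○
○○●○●
●○○●○
9) ●○●○○
○●●○●
○○●●●
●●○●○
○○●○●
●○○●○
10) ●○○●●
○●●●●
○○●●●
●●○●○
○○●○●
●○○●○
11) ●○●●●
○○○○●
○○○●●
●●○●○
○○●○●
●○○●○
12) ●○●●●
○○○○●
○○○●●
●●○●●
○○●●○
●○○●●
13) ●○●○○
○○○○○
○○○●●
●●○●●
○○●●○
●○○●●
14) ●○●○○
○○○○○
○○○●●
●●○●○
○○●○●
●○○●○
15) ●○●○●
○○○●●
○○○●○
●●○●○
○○●○●
●○○●○
16) ●○●●○
○○○●○
○○○●○
●●○●○
○○●○●
●○○●○
17) ●○●●○
○○○●●
○○○○●
●●○●●
○○●○●
●○○●○
18) ●○●●○
○○○●●
●○○○●
○○○●●
●○●○●
●○○●○
19) ●○●●○
○○○●●
●○○○○
○○○○○
●○●○○
●○○●○
20) ●○●●○
○○○●●
●○○●○
○○●●●
●○●●○
●○○●○
21) ●○●●○
○○○○●
●○●○●
○○●○●
●○●●○
●○○●○
22) ●○●●○
○●○○●
○●○○●
○●●○●
●○●●○
●○○●○
23) ●○●●○
○●○○●
●●○○●
●○●○●
○○●●○
●○○●○
24) ●○●●○
○●○○●
●●●○●
●●○●●
○○○●○
●○○●○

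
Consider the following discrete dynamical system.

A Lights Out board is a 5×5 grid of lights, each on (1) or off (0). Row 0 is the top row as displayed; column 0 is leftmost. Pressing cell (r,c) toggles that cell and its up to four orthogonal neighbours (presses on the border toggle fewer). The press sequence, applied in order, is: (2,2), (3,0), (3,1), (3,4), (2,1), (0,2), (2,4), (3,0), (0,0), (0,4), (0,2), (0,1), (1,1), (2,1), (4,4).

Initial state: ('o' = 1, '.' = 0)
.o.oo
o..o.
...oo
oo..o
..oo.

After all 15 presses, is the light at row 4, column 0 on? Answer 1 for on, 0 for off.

step 0: .o.oo
o..o.
...oo
oo..o
..oo.
step 1: .o.oo
o.oo.
.oo.o
ooo.o
..oo.
step 2: .o.oo
o.oo.
ooo.o
..o.o
o.oo.
step 3: .o.oo
o.oo.
o.o.o
oo..o
oooo.
step 4: .o.oo
o.oo.
o.o..
oo.o.
ooooo
step 5: .o.oo
oooo.
.o...
o..o.
ooooo
step 6: ..o.o
oo.o.
.o...
o..o.
ooooo
step 7: ..o.o
oo.oo
.o.oo
o..oo
ooooo
step 8: ..o.o
oo.oo
oo.oo
.o.oo
.oooo
step 9: ooo.o
.o.oo
oo.oo
.o.oo
.oooo
step 10: oooo.
.o.o.
oo.oo
.o.oo
.oooo
step 11: o....
.ooo.
oo.oo
.o.oo
.oooo
step 12: .oo..
..oo.
oo.oo
.o.oo
.oooo
step 13: ..o..
oo.o.
o..oo
.o.oo
.oooo
step 14: ..o..
o..o.
.oooo
...oo
.oooo
step 15: ..o..
o..o.
.oooo
...o.
.oo..

0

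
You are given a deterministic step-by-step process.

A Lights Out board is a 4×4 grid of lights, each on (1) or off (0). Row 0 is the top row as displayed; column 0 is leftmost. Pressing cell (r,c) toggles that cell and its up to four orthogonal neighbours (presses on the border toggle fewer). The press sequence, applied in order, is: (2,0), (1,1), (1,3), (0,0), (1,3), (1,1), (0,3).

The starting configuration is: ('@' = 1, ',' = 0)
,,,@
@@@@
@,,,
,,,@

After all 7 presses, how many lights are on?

9

k=0  ,,,@
@@@@
@,,,
,,,@
k=1  ,,,@
,@@@
,@,,
@,,@
k=2  ,@,@
@,,@
,,,,
@,,@
k=3  ,@,,
@,@,
,,,@
@,,@
k=4  @,,,
,,@,
,,,@
@,,@
k=5  @,,@
,,,@
,,,,
@,,@
k=6  @@,@
@@@@
,@,,
@,,@
k=7  @@@,
@@@,
,@,,
@,,@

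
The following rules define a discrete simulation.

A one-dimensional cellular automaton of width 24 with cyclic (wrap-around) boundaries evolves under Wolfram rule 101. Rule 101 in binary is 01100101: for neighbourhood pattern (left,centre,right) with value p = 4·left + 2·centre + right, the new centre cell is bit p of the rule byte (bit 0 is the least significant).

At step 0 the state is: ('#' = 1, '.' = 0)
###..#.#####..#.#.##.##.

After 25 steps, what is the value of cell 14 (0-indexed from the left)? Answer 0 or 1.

1

[0] ###..#.#####..#.#.##.##.
[1] ..#..##....#..####.##.##
[2] ..#...#.##.#.....##.##.#
[3] ..#.#.##.###.###..##.###
[4] ..####.##..##..#...##..#
[5] .....##.#...#..#.#..#..#
[6] .###..###.#.#..###..#..#
[7] #..#....#####....#..#..#
[8] #..#.##.....#.##.#..#...
[9] #..##.#.###.##.###..#.#.
[10] #...####..##.##..#..####
[11] #.#....#...##.#..#......
[12] ###.##.#.#..###..#.####.
[13] ..##.#####....#..##...##
[14] ...##....#.##.#...#.#..#
[15] .#..#.##.##.###.#.###..#
[16] ##..##.##.##..####..#..#
[17] .#...##.##.#.....#..#...
[18] .#.#..##.###.###.#..#.##
[19] ####...##..##..###..##.#
[20] ...#.#..#...#....#...##.
[21] ##.###..#.#.#.##.#.#..#.
[22] .##..#..######.#####..##
[23] #.#..#.......##....#...#
[24] ###..#.#####..#.##.#.#..
[25] ..#..##....#..##.#####..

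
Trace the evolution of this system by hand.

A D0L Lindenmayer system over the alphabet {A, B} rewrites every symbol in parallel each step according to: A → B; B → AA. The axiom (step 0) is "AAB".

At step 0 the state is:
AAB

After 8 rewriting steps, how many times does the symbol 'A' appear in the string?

t=0: AAB
t=1: BBAA
t=2: AAAABB
t=3: BBBBAAAA
t=4: AAAAAAAABBBB
t=5: BBBBBBBBAAAAAAAA
t=6: AAAAAAAAAAAAAAAABBBBBBBB
t=7: BBBBBBBBBBBBBBBBAAAAAAAAAAAAAAAA
t=8: AAAAAAAAAAAAAAAAAAAAAAAAAAAAAAAABBBBBBBBBBBBBBBB

32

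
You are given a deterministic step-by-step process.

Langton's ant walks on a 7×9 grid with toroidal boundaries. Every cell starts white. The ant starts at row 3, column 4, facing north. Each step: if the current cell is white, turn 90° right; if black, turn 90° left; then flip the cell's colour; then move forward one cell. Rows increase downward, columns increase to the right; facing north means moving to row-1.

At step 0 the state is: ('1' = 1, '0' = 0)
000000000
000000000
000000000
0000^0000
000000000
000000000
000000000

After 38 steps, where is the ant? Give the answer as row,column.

6,3

k=0  000000000
000000000
000000000
0000^0000
000000000
000000000
000000000
k=1  000000000
000000000
000000000
00001>000
000000000
000000000
000000000
k=2  000000000
000000000
000000000
000011000
00000v000
000000000
000000000
k=3  000000000
000000000
000000000
000011000
0000<1000
000000000
000000000
k=4  000000000
000000000
000000000
0000^1000
000011000
000000000
000000000
k=5  000000000
000000000
000000000
000<01000
000011000
000000000
000000000
k=6  000000000
000000000
000^00000
000101000
000011000
000000000
000000000
k=7  000000000
000000000
0001>0000
000101000
000011000
000000000
000000000
k=8  000000000
000000000
000110000
0001v1000
000011000
000000000
000000000
k=9  000000000
000000000
000110000
000<11000
000011000
000000000
000000000
k=10  000000000
000000000
000110000
000011000
000v11000
000000000
000000000
k=11  000000000
000000000
000110000
000011000
00<111000
000000000
000000000
k=12  000000000
000000000
000110000
00^011000
001111000
000000000
000000000
k=13  000000000
000000000
000110000
001>11000
001111000
000000000
000000000
k=14  000000000
000000000
000110000
001111000
001v11000
000000000
000000000
k=15  000000000
000000000
000110000
001111000
0010>1000
000000000
000000000
k=16  000000000
000000000
000110000
0011^1000
001001000
000000000
000000000
k=17  000000000
000000000
000110000
001<01000
001001000
000000000
000000000
k=18  000000000
000000000
000110000
001001000
001v01000
000000000
000000000
k=19  000000000
000000000
000110000
001001000
00<101000
000000000
000000000
k=20  000000000
000000000
000110000
001001000
000101000
00v000000
000000000
k=21  000000000
000000000
000110000
001001000
000101000
0<1000000
000000000
k=22  000000000
000000000
000110000
001001000
0^0101000
011000000
000000000
k=23  000000000
000000000
000110000
001001000
01>101000
011000000
000000000
k=24  000000000
000000000
000110000
001001000
011101000
01v000000
000000000
k=25  000000000
000000000
000110000
001001000
011101000
010>00000
000000000
k=26  000000000
000000000
000110000
001001000
011101000
010100000
000v00000
k=27  000000000
000000000
000110000
001001000
011101000
010100000
00<100000
k=28  000000000
000000000
000110000
001001000
011101000
01^100000
001100000
k=29  000000000
000000000
000110000
001001000
011101000
011>00000
001100000
k=30  000000000
000000000
000110000
001001000
011^01000
011000000
001100000
k=31  000000000
000000000
000110000
001001000
01<001000
011000000
001100000
k=32  000000000
000000000
000110000
001001000
010001000
01v000000
001100000
k=33  000000000
000000000
000110000
001001000
010001000
010>00000
001100000
k=34  000000000
000000000
000110000
001001000
010001000
010100000
001v00000
k=35  000000000
000000000
000110000
001001000
010001000
010100000
0010>0000
k=36  0000v0000
000000000
000110000
001001000
010001000
010100000
001010000
k=37  000<10000
000000000
000110000
001001000
010001000
010100000
001010000
k=38  000110000
000000000
000110000
001001000
010001000
010100000
001^10000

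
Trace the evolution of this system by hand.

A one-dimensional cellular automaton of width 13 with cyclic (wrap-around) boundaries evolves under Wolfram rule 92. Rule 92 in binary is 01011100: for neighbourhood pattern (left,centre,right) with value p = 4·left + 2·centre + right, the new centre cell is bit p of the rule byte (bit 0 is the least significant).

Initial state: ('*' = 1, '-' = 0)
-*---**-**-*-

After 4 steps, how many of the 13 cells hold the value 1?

[0] -*---**-**-*-
[1] -**--**-**-**
[2] -***-**-**-**
[3] -*-*-**-**-**
[4] -*-*-**-**-**

8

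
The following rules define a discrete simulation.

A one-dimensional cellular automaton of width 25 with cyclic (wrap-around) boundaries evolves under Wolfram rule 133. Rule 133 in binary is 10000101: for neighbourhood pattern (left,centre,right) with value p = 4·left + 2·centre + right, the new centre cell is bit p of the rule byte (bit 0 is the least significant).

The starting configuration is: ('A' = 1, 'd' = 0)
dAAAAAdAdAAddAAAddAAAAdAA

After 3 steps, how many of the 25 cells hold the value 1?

10

k=0  dAAAAAdAdAAddAAAddAAAAdAA
k=1  ddAAAddAddddddAddddAAdddd
k=2  AddAdddAdAAAAdAdAAddddAAA
k=3  dddAdAdAddAAddAddddAAddAA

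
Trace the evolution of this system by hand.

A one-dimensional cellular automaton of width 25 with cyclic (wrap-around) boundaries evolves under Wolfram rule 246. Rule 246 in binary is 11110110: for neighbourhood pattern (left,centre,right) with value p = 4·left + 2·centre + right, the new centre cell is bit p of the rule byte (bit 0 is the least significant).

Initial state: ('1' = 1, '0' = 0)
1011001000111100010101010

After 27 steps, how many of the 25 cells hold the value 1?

[0] 1011001000111100010101010
[1] 1101111101011110111111111
[2] 1110111111101111011111111
[3] 1111011111110111101111111
[4] 1111101111111011110111111
[5] 1111110111111101111011111
[6] 1111111011111110111101111
[7] 1111111101111111011110111
[8] 1111111110111111101111011
[9] 1111111111011111110111101
[10] 1111111111101111111011110
[11] 0111111111110111111101111
[12] 1011111111111011111110111
[13] 1101111111111101111111011
[14] 1110111111111110111111101
[15] 1111011111111111011111110
[16] 0111101111111111101111111
[17] 1011110111111111110111111
[18] 1101111011111111111011111
[19] 1110111101111111111101111
[20] 1111011110111111111110111
[21] 1111101111011111111111011
[22] 1111110111101111111111101
[23] 1111111011110111111111110
[24] 0111111101111011111111111
[25] 1011111110111101111111111
[26] 1101111111011110111111111
[27] 1110111111101111011111111

22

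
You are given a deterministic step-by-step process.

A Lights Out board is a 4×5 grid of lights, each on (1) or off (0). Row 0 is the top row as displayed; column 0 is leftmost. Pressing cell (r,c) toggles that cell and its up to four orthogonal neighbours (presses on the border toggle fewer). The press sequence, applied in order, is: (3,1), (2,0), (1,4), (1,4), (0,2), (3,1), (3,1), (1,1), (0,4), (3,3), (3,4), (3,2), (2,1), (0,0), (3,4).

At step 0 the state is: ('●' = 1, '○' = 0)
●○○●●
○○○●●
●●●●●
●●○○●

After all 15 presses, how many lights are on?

11

k=0  ●○○●●
○○○●●
●●●●●
●●○○●
k=1  ●○○●●
○○○●●
●○●●●
○○●○●
k=2  ●○○●●
●○○●●
○●●●●
●○●○●
k=3  ●○○●○
●○○○○
○●●●○
●○●○●
k=4  ●○○●●
●○○●●
○●●●●
●○●○●
k=5  ●●●○●
●○●●●
○●●●●
●○●○●
k=6  ●●●○●
●○●●●
○○●●●
○●○○●
k=7  ●●●○●
●○●●●
○●●●●
●○●○●
k=8  ●○●○●
○●○●●
○○●●●
●○●○●
k=9  ●○●●○
○●○●○
○○●●●
●○●○●
k=10  ●○●●○
○●○●○
○○●○●
●○○●○
k=11  ●○●●○
○●○●○
○○●○○
●○○○●
k=12  ●○●●○
○●○●○
○○○○○
●●●●●
k=13  ●○●●○
○○○●○
●●●○○
●○●●●
k=14  ○●●●○
●○○●○
●●●○○
●○●●●
k=15  ○●●●○
●○○●○
●●●○●
●○●○○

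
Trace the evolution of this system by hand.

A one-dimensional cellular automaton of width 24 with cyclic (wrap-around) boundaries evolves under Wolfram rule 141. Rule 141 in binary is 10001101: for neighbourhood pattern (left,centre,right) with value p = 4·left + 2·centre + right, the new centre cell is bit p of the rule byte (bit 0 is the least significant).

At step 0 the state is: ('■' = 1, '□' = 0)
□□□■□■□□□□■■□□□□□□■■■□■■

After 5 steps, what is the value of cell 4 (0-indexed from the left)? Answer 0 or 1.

0) □□□■□■□□□□■■□□□□□□■■■□■■
1) □■□■□■□■■□■□□■■■■□■■□□■□
2) □■□■□■□■□□■□□■■■□□■□□□■□
3) □■□■□■□■□□■□□■■□□□■□■□■□
4) □■□■□■□■□□■□□■□□■□■□■□■□
5) □■□■□■□■□□■□□■□□■□■□■□■□

0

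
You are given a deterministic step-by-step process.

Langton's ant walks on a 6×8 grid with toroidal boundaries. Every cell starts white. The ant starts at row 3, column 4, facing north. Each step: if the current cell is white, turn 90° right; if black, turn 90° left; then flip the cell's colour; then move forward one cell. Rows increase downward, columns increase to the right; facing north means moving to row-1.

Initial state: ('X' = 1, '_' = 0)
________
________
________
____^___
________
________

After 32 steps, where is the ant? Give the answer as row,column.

step 0: ________
________
________
____^___
________
________
step 1: ________
________
________
____X>__
________
________
step 2: ________
________
________
____XX__
_____v__
________
step 3: ________
________
________
____XX__
____<X__
________
step 4: ________
________
________
____^X__
____XX__
________
step 5: ________
________
________
___<_X__
____XX__
________
step 6: ________
________
___^____
___X_X__
____XX__
________
step 7: ________
________
___X>___
___X_X__
____XX__
________
step 8: ________
________
___XX___
___XvX__
____XX__
________
step 9: ________
________
___XX___
___<XX__
____XX__
________
step 10: ________
________
___XX___
____XX__
___vXX__
________
step 11: ________
________
___XX___
____XX__
__<XXX__
________
step 12: ________
________
___XX___
__^_XX__
__XXXX__
________
step 13: ________
________
___XX___
__X>XX__
__XXXX__
________
step 14: ________
________
___XX___
__XXXX__
__XvXX__
________
step 15: ________
________
___XX___
__XXXX__
__X_>X__
________
step 16: ________
________
___XX___
__XX^X__
__X__X__
________
step 17: ________
________
___XX___
__X<_X__
__X__X__
________
step 18: ________
________
___XX___
__X__X__
__Xv_X__
________
step 19: ________
________
___XX___
__X__X__
__<X_X__
________
step 20: ________
________
___XX___
__X__X__
___X_X__
__v_____
step 21: ________
________
___XX___
__X__X__
___X_X__
_<X_____
step 22: ________
________
___XX___
__X__X__
_^_X_X__
_XX_____
step 23: ________
________
___XX___
__X__X__
_X>X_X__
_XX_____
step 24: ________
________
___XX___
__X__X__
_XXX_X__
_Xv_____
step 25: ________
________
___XX___
__X__X__
_XXX_X__
_X_>____
step 26: ___v____
________
___XX___
__X__X__
_XXX_X__
_X_X____
step 27: __<X____
________
___XX___
__X__X__
_XXX_X__
_X_X____
step 28: __XX____
________
___XX___
__X__X__
_XXX_X__
_X^X____
step 29: __XX____
________
___XX___
__X__X__
_XXX_X__
_XX>____
step 30: __XX____
________
___XX___
__X__X__
_XX^_X__
_XX_____
step 31: __XX____
________
___XX___
__X__X__
_X<__X__
_XX_____
step 32: __XX____
________
___XX___
__X__X__
_X___X__
_Xv_____

5,2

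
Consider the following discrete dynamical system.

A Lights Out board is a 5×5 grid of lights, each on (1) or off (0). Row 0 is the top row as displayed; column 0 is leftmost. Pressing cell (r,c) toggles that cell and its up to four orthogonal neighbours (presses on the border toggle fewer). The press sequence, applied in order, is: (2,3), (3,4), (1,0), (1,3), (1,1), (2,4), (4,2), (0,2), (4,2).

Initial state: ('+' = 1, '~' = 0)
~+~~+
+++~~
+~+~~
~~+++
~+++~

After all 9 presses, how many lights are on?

16

step 0: ~+~~+
+++~~
+~+~~
~~+++
~+++~
step 1: ~+~~+
++++~
+~~++
~~+~+
~+++~
step 2: ~+~~+
++++~
+~~+~
~~++~
~++++
step 3: ++~~+
~~++~
~~~+~
~~++~
~++++
step 4: ++~++
~~~~+
~~~~~
~~++~
~++++
step 5: +~~++
+++~+
~+~~~
~~++~
~++++
step 6: +~~++
+++~~
~+~++
~~+++
~++++
step 7: +~~++
+++~~
~+~++
~~~++
~~~~+
step 8: +++~+
++~~~
~+~++
~~~++
~~~~+
step 9: +++~+
++~~~
~+~++
~~+++
~++++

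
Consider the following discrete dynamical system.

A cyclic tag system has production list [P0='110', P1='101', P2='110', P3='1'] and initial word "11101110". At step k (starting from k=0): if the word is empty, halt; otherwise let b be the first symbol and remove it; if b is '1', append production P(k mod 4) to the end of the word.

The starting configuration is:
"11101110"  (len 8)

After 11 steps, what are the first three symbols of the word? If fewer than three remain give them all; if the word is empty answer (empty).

k=0  "11101110"  (len 8)
k=1  "1101110110"  (len 10)
k=2  "101110110101"  (len 12)
k=3  "01110110101110"  (len 14)
k=4  "1110110101110"  (len 13)
k=5  "110110101110110"  (len 15)
k=6  "10110101110110101"  (len 17)
k=7  "0110101110110101110"  (len 19)
k=8  "110101110110101110"  (len 18)
k=9  "10101110110101110110"  (len 20)
k=10  "0101110110101110110101"  (len 22)
k=11  "101110110101110110101"  (len 21)

101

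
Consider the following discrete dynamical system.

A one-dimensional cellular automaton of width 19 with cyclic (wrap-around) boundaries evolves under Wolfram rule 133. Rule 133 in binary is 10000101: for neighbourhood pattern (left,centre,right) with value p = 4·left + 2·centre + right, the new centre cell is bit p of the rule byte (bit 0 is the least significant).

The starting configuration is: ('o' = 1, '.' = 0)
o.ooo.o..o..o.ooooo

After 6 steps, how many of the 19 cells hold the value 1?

7

step 0: o.ooo.o..o..o.ooooo
step 1: ...o..o..o..o..oooo
step 2: .o.o..o..o..o...oo.
step 3: .o.o..o..o..o.o....
step 4: .o.o..o..o..o.o.ooo
step 5: .o.o..o..o..o.o..o.
step 6: .o.o..o..o..o.o..o.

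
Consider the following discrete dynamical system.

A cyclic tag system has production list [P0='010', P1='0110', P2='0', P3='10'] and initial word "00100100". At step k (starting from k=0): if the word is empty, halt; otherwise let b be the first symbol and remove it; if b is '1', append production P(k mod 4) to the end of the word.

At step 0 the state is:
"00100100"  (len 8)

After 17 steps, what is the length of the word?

0

[0] "00100100"  (len 8)
[1] "0100100"  (len 7)
[2] "100100"  (len 6)
[3] "001000"  (len 6)
[4] "01000"  (len 5)
[5] "1000"  (len 4)
[6] "0000110"  (len 7)
[7] "000110"  (len 6)
[8] "00110"  (len 5)
[9] "0110"  (len 4)
[10] "110"  (len 3)
[11] "100"  (len 3)
[12] "0010"  (len 4)
[13] "010"  (len 3)
[14] "10"  (len 2)
[15] "00"  (len 2)
[16] "0"  (len 1)
[17] (halted — word empty)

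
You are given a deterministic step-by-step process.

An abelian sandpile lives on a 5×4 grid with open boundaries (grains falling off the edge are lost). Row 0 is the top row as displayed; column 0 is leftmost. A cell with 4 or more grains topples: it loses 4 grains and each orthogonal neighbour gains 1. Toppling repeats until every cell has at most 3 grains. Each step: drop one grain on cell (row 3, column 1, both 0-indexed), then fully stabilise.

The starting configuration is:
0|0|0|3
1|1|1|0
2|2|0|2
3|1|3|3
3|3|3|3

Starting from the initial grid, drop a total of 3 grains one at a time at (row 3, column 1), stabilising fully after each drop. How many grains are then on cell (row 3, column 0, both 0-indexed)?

t=0: 0|0|0|3
1|1|1|0
2|2|0|2
3|1|3|3
3|3|3|3
t=1: 0|0|0|3
1|1|1|0
2|2|0|2
3|2|3|3
3|3|3|3
t=2: 0|0|0|3
1|1|1|0
2|2|0|2
3|3|3|3
3|3|3|3
t=3: 0|0|0|3
1|1|1|0
3|3|1|3
1|3|2|1
1|2|2|1

1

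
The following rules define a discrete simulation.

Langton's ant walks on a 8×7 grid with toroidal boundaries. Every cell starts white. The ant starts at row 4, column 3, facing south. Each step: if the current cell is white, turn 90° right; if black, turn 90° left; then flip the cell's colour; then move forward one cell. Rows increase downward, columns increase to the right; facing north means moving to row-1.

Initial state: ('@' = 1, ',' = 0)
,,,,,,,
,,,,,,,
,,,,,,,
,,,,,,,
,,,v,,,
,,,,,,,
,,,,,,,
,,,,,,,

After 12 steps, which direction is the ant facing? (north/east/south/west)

k=0  ,,,,,,,
,,,,,,,
,,,,,,,
,,,,,,,
,,,v,,,
,,,,,,,
,,,,,,,
,,,,,,,
k=1  ,,,,,,,
,,,,,,,
,,,,,,,
,,,,,,,
,,<@,,,
,,,,,,,
,,,,,,,
,,,,,,,
k=2  ,,,,,,,
,,,,,,,
,,,,,,,
,,^,,,,
,,@@,,,
,,,,,,,
,,,,,,,
,,,,,,,
k=3  ,,,,,,,
,,,,,,,
,,,,,,,
,,@>,,,
,,@@,,,
,,,,,,,
,,,,,,,
,,,,,,,
k=4  ,,,,,,,
,,,,,,,
,,,,,,,
,,@@,,,
,,@v,,,
,,,,,,,
,,,,,,,
,,,,,,,
k=5  ,,,,,,,
,,,,,,,
,,,,,,,
,,@@,,,
,,@,>,,
,,,,,,,
,,,,,,,
,,,,,,,
k=6  ,,,,,,,
,,,,,,,
,,,,,,,
,,@@,,,
,,@,@,,
,,,,v,,
,,,,,,,
,,,,,,,
k=7  ,,,,,,,
,,,,,,,
,,,,,,,
,,@@,,,
,,@,@,,
,,,<@,,
,,,,,,,
,,,,,,,
k=8  ,,,,,,,
,,,,,,,
,,,,,,,
,,@@,,,
,,@^@,,
,,,@@,,
,,,,,,,
,,,,,,,
k=9  ,,,,,,,
,,,,,,,
,,,,,,,
,,@@,,,
,,@@>,,
,,,@@,,
,,,,,,,
,,,,,,,
k=10  ,,,,,,,
,,,,,,,
,,,,,,,
,,@@^,,
,,@@,,,
,,,@@,,
,,,,,,,
,,,,,,,
k=11  ,,,,,,,
,,,,,,,
,,,,,,,
,,@@@>,
,,@@,,,
,,,@@,,
,,,,,,,
,,,,,,,
k=12  ,,,,,,,
,,,,,,,
,,,,,,,
,,@@@@,
,,@@,v,
,,,@@,,
,,,,,,,
,,,,,,,

south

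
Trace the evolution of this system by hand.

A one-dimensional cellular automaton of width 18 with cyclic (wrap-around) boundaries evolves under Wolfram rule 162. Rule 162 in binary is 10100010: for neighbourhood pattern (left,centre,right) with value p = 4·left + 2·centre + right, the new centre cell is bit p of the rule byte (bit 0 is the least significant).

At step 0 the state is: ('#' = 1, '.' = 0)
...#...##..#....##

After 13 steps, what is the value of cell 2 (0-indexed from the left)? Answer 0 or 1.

k=0  ...#...##..#....##
k=1  ..#...#...#....#..
k=2  .#...#...#....#...
k=3  #...#...#....#....
k=4  ...#...#....#....#
k=5  ..#...#....#....#.
k=6  .#...#....#....#..
k=7  #...#....#....#...
k=8  ...#....#....#...#
k=9  ..#....#....#...#.
k=10  .#....#....#...#..
k=11  #....#....#...#...
k=12  ....#....#...#...#
k=13  ...#....#...#...#.

0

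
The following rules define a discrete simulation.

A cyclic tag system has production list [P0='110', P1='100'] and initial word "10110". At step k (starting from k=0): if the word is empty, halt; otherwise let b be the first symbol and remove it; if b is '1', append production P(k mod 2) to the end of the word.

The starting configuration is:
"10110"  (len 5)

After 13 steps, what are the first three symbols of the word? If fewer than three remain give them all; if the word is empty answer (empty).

010

[0] "10110"  (len 5)
[1] "0110110"  (len 7)
[2] "110110"  (len 6)
[3] "10110110"  (len 8)
[4] "0110110100"  (len 10)
[5] "110110100"  (len 9)
[6] "10110100100"  (len 11)
[7] "0110100100110"  (len 13)
[8] "110100100110"  (len 12)
[9] "10100100110110"  (len 14)
[10] "0100100110110100"  (len 16)
[11] "100100110110100"  (len 15)
[12] "00100110110100100"  (len 17)
[13] "0100110110100100"  (len 16)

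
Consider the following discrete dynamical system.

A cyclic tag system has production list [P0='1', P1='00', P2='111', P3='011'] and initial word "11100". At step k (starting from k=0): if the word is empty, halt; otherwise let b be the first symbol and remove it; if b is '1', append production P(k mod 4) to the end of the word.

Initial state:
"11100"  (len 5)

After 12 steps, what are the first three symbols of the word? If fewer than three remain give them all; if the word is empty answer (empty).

0) "11100"  (len 5)
1) "11001"  (len 5)
2) "100100"  (len 6)
3) "00100111"  (len 8)
4) "0100111"  (len 7)
5) "100111"  (len 6)
6) "0011100"  (len 7)
7) "011100"  (len 6)
8) "11100"  (len 5)
9) "11001"  (len 5)
10) "100100"  (len 6)
11) "00100111"  (len 8)
12) "0100111"  (len 7)

010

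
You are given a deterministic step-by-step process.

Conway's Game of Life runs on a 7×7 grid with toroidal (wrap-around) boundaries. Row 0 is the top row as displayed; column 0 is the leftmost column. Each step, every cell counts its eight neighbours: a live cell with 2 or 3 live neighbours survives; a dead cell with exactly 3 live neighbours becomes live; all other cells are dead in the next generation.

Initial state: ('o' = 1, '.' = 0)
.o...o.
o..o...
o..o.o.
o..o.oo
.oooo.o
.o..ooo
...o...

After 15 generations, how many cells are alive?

22

[0] .o...o.
o..o...
o..o.o.
o..o.oo
.oooo.o
.o..ooo
...o...
[1] ..o.o..
ooo....
oooo.o.
.......
.o.....
.o....o
o.o...o
[2] ..o...o
o...o.o
o..o..o
o......
o......
.oo...o
o.oo.oo
[3] ..o.o..
.o.o...
.o...o.
oo.....
o.....o
..oo.o.
...o.o.
[4] ..o.o..
.o.oo..
.o.....
.o.....
o.o...o
..oo.o.
.....o.
[5] ..o.oo.
.o.oo..
oo.....
.oo....
o.oo..o
.ooooo.
..o..o.
[6] .oo..o.
oo.ooo.
o..o...
...o..o
o....oo
o....o.
......o
[7] .ooo.o.
o..o.o.
oo.o.o.
....oo.
o...oo.
o....o.
oo...oo
[8] ...o.o.
o..o.o.
oooo.o.
oo.o...
.......
.......
.....o.
[9] .....o.
o..o.o.
...o...
o..oo.o
.......
.......
....o..
[10] .....oo
......o
o.oo.o.
...oo..
.......
.......
.......
[11] .....oo
o...o..
..oo.oo
..ooo..
.......
.......
.......
[12] .....oo
o..oo..
.oo..oo
..o.oo.
...o...
.......
.......
[13] ....ooo
ooooo..
ooo...o
.oo.ooo
...oo..
.......
.......
[14] ooo.ooo
....o..
.......
....o.o
..ooo..
.......
.....o.
[15] oo.oo.o
oo.oo.o
.....o.
....oo.
...ooo.
...oo..
oo..oo.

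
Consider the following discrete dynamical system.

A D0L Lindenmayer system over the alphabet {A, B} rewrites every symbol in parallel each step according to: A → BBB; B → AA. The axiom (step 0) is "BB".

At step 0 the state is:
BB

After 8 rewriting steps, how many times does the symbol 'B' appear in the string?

t=0: BB
t=1: AAAA
t=2: BBBBBBBBBBBB
t=3: AAAAAAAAAAAAAAAAAAAAAAAA
t=4: BBBBBBBBBBBBBBBBBBBBBBBBBBBBBBBBBBBBBBBBBBBBBBBBBBBBBBBBBBBBBBBBBBBBBBBB
t=5: AAAAAAAAAAAAAAAAAAAAAAAAAAAAAAAAAAAAAAAAAAAAAAAAAAAAAAAAAA…AAAAAAAAAAAAAAAAAAAAAAAAAAAAAAAAAAAAAAAAAAAAAAAAAAAAAAAAAA  (len 144)
t=6: BBBBBBBBBBBBBBBBBBBBBBBBBBBBBBBBBBBBBBBBBBBBBBBBBBBBBBBBBB…BBBBBBBBBBBBBBBBBBBBBBBBBBBBBBBBBBBBBBBBBBBBBBBBBBBBBBBBBB  (len 432)
t=7: AAAAAAAAAAAAAAAAAAAAAAAAAAAAAAAAAAAAAAAAAAAAAAAAAAAAAAAAAA…AAAAAAAAAAAAAAAAAAAAAAAAAAAAAAAAAAAAAAAAAAAAAAAAAAAAAAAAAA  (len 864)
t=8: BBBBBBBBBBBBBBBBBBBBBBBBBBBBBBBBBBBBBBBBBBBBBBBBBBBBBBBBBB…BBBBBBBBBBBBBBBBBBBBBBBBBBBBBBBBBBBBBBBBBBBBBBBBBBBBBBBBBB  (len 2592)

2592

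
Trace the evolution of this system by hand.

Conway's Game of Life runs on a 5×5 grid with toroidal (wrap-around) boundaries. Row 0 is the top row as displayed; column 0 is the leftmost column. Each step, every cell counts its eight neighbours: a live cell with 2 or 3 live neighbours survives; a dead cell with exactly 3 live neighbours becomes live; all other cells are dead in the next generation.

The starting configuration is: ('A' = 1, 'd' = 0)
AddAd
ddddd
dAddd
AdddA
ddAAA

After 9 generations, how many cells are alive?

20

k=0  AddAd
ddddd
dAddd
AdddA
ddAAA
k=1  ddAAd
ddddd
Adddd
AAAdA
dAAdd
k=2  dAAAd
ddddd
AdddA
ddAAA
ddddA
k=3  ddAAd
AAAAA
AdddA
ddddd
AAddA
k=4  ddddd
ddddd
ddAdd
dAddd
AAAAA
k=5  AAAAA
ddddd
ddddd
ddddA
AAAAA
k=6  ddddd
AAAAA
ddddd
dAAdA
ddddd
k=7  AAAAA
AAAAA
ddddd
ddddd
ddddd
k=8  ddddd
ddddd
AAAAA
ddddd
AAAAA
k=9  AAAAA
AAAAA
AAAAA
ddddd
AAAAA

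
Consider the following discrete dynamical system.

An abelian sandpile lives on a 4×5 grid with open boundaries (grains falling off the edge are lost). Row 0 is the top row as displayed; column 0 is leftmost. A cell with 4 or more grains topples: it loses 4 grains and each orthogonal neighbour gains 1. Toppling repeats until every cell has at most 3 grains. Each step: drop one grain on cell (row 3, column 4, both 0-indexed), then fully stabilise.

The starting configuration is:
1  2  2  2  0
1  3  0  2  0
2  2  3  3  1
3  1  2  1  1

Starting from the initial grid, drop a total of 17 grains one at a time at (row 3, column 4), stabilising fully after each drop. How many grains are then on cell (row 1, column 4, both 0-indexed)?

t=0: 1  2  2  2  0
1  3  0  2  0
2  2  3  3  1
3  1  2  1  1
t=1: 1  2  2  2  0
1  3  0  2  0
2  2  3  3  1
3  1  2  1  2
t=2: 1  2  2  2  0
1  3  0  2  0
2  2  3  3  1
3  1  2  1  3
t=3: 1  2  2  2  0
1  3  0  2  0
2  2  3  3  2
3  1  2  2  0
t=4: 1  2  2  2  0
1  3  0  2  0
2  2  3  3  2
3  1  2  2  1
t=5: 1  2  2  2  0
1  3  0  2  0
2  2  3  3  2
3  1  2  2  2
t=6: 1  2  2  2  0
1  3  0  2  0
2  2  3  3  2
3  1  2  2  3
t=7: 1  2  2  2  0
1  3  0  2  0
2  2  3  3  3
3  1  2  3  0
t=8: 1  2  2  2  0
1  3  0  2  0
2  2  3  3  3
3  1  2  3  1
t=9: 1  2  2  2  0
1  3  0  2  0
2  2  3  3  3
3  1  2  3  2
t=10: 1  2  2  2  0
1  3  0  2  0
2  2  3  3  3
3  1  2  3  3
t=11: 1  2  2  2  0
1  3  1  3  1
2  3  1  2  1
3  2  0  2  2
t=12: 1  2  2  2  0
1  3  1  3  1
2  3  1  2  1
3  2  0  2  3
t=13: 1  2  2  2  0
1  3  1  3  1
2  3  1  2  2
3  2  0  3  0
t=14: 1  2  2  2  0
1  3  1  3  1
2  3  1  2  2
3  2  0  3  1
t=15: 1  2  2  2  0
1  3  1  3  1
2  3  1  2  2
3  2  0  3  2
t=16: 1  2  2  2  0
1  3  1  3  1
2  3  1  2  2
3  2  0  3  3
t=17: 1  2  2  2  0
1  3  1  3  1
2  3  1  3  3
3  2  1  0  1

1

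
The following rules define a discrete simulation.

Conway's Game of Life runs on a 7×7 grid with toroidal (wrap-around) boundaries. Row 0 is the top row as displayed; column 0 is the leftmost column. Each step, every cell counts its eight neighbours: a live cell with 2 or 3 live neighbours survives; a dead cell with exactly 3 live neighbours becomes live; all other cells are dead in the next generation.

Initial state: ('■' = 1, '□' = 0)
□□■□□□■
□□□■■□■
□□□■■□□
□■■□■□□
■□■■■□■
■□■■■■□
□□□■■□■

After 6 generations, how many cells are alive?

8

k=0  □□■□□□■
□□□■■□■
□□□■■□□
□■■□■□□
■□■■■□■
■□■■■■□
□□□■■□■
k=1  ■□■□□□■
□□■□■□□
□□□□□□□
■■□□□□□
■□□□□□■
■□□□□□□
■■□□□□■
k=2  □□■■□■■
□■□■□□□
□■□□□□□
■■□□□□■
□□□□□□■
□□□□□□□
□□□□□□□
k=3  □□■■■□□
■■□■■□□
□■□□□□□
□■□□□□■
□□□□□□■
□□□□□□□
□□□□□□□
k=4  □■■□■□□
■■□□■□□
□■□□□□□
□□□□□□□
■□□□□□□
□□□□□□□
□□□■□□□
k=5  ■■■□■□□
■□□■□□□
■■□□□□□
□□□□□□□
□□□□□□□
□□□□□□□
□□■■□□□
k=6  ■□□□■□□
□□□■□□■
■■□□□□□
□□□□□□□
□□□□□□□
□□□□□□□
□□■■□□□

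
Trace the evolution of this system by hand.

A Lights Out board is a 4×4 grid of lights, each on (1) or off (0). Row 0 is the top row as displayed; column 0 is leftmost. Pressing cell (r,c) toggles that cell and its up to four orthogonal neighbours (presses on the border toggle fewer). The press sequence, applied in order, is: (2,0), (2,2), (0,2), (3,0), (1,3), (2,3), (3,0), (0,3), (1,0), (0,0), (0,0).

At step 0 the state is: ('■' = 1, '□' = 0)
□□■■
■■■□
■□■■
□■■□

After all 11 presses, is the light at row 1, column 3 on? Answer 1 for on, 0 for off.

step 0: □□■■
■■■□
■□■■
□■■□
step 1: □□■■
□■■□
□■■■
■■■□
step 2: □□■■
□■□□
□□□□
■■□□
step 3: □■□□
□■■□
□□□□
■■□□
step 4: □■□□
□■■□
■□□□
□□□□
step 5: □■□■
□■□■
■□□■
□□□□
step 6: □■□■
□■□□
■□■□
□□□■
step 7: □■□■
□■□□
□□■□
■■□■
step 8: □■■□
□■□■
□□■□
■■□■
step 9: ■■■□
■□□■
■□■□
■■□■
step 10: □□■□
□□□■
■□■□
■■□■
step 11: ■■■□
■□□■
■□■□
■■□■

1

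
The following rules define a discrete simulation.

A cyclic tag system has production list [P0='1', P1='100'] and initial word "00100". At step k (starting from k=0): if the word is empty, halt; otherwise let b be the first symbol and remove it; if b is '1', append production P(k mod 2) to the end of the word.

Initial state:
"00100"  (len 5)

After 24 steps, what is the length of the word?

0) "00100"  (len 5)
1) "0100"  (len 4)
2) "100"  (len 3)
3) "001"  (len 3)
4) "01"  (len 2)
5) "1"  (len 1)
6) "100"  (len 3)
7) "001"  (len 3)
8) "01"  (len 2)
9) "1"  (len 1)
10) "100"  (len 3)
11) "001"  (len 3)
12) "01"  (len 2)
13) "1"  (len 1)
14) "100"  (len 3)
15) "001"  (len 3)
16) "01"  (len 2)
17) "1"  (len 1)
18) "100"  (len 3)
19) "001"  (len 3)
20) "01"  (len 2)
21) "1"  (len 1)
22) "100"  (len 3)
23) "001"  (len 3)
24) "01"  (len 2)

2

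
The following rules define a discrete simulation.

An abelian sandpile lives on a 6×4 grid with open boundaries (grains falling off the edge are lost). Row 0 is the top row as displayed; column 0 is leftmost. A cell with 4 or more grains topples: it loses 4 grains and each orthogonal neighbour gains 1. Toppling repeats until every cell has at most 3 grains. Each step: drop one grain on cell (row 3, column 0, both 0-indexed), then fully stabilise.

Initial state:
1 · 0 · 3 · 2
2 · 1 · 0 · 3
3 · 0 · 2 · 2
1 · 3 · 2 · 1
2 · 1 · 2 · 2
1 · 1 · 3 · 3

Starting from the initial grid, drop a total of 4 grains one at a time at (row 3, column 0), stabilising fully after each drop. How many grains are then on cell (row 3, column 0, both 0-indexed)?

3

k=0  1 · 0 · 3 · 2
2 · 1 · 0 · 3
3 · 0 · 2 · 2
1 · 3 · 2 · 1
2 · 1 · 2 · 2
1 · 1 · 3 · 3
k=1  1 · 0 · 3 · 2
2 · 1 · 0 · 3
3 · 0 · 2 · 2
2 · 3 · 2 · 1
2 · 1 · 2 · 2
1 · 1 · 3 · 3
k=2  1 · 0 · 3 · 2
2 · 1 · 0 · 3
3 · 0 · 2 · 2
3 · 3 · 2 · 1
2 · 1 · 2 · 2
1 · 1 · 3 · 3
k=3  1 · 0 · 3 · 2
3 · 1 · 0 · 3
0 · 2 · 2 · 2
2 · 0 · 3 · 1
3 · 2 · 2 · 2
1 · 1 · 3 · 3
k=4  1 · 0 · 3 · 2
3 · 1 · 0 · 3
0 · 2 · 2 · 2
3 · 0 · 3 · 1
3 · 2 · 2 · 2
1 · 1 · 3 · 3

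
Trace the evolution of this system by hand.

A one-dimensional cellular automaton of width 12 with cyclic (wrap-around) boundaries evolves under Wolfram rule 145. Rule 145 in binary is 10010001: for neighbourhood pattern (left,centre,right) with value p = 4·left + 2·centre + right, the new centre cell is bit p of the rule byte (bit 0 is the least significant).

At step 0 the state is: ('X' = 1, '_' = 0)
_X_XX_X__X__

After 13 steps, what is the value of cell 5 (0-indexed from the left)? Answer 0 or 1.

t=0: _X_XX_X__X__
t=1: _______X__XX
t=2: XXXXXX__X___
t=3: _XXXX_X__XX_
t=4: __XX___X___X
t=5: X___XX__XX__
t=6: _XX___X___X_
t=7: ___XX__XX__X
t=8: XX___X___X__
t=9: __XX__XX__X_
t=10: X___X___X__X
t=11: _XX__XX__X__
t=12: ___X___X__XX
t=13: XX__XX__X___

1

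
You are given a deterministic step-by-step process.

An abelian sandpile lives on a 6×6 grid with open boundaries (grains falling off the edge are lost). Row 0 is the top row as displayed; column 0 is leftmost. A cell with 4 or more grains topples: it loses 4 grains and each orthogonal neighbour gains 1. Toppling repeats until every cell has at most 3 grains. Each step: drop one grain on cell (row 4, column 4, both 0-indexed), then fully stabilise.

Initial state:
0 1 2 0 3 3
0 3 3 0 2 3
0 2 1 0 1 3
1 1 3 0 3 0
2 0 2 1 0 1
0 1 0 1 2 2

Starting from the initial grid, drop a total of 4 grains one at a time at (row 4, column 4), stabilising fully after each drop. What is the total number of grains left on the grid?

gen 0: 0 1 2 0 3 3
0 3 3 0 2 3
0 2 1 0 1 3
1 1 3 0 3 0
2 0 2 1 0 1
0 1 0 1 2 2
gen 1: 0 1 2 0 3 3
0 3 3 0 2 3
0 2 1 0 1 3
1 1 3 0 3 0
2 0 2 1 1 1
0 1 0 1 2 2
gen 2: 0 1 2 0 3 3
0 3 3 0 2 3
0 2 1 0 1 3
1 1 3 0 3 0
2 0 2 1 2 1
0 1 0 1 2 2
gen 3: 0 1 2 0 3 3
0 3 3 0 2 3
0 2 1 0 1 3
1 1 3 0 3 0
2 0 2 1 3 1
0 1 0 1 2 2
gen 4: 0 1 2 0 3 3
0 3 3 0 2 3
0 2 1 0 2 3
1 1 3 1 0 1
2 0 2 2 1 2
0 1 0 1 3 2

51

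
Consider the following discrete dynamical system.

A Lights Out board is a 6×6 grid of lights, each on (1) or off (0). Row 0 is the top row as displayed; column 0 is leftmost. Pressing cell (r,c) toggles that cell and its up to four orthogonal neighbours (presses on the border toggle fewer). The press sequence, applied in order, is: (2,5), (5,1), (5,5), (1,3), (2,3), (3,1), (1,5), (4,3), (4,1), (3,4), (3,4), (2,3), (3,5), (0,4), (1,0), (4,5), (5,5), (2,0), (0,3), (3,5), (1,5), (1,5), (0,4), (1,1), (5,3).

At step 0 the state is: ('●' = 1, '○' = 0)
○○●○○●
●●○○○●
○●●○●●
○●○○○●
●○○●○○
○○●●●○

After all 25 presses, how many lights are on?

0) ○○●○○●
●●○○○●
○●●○●●
○●○○○●
●○○●○○
○○●●●○
1) ○○●○○●
●●○○○○
○●●○○○
○●○○○○
●○○●○○
○○●●●○
2) ○○●○○●
●●○○○○
○●●○○○
○●○○○○
●●○●○○
●●○●●○
3) ○○●○○●
●●○○○○
○●●○○○
○●○○○○
●●○●○●
●●○●○●
4) ○○●●○●
●●●●●○
○●●●○○
○●○○○○
●●○●○●
●●○●○●
5) ○○●●○●
●●●○●○
○●○○●○
○●○●○○
●●○●○●
●●○●○●
6) ○○●●○●
●●●○●○
○○○○●○
●○●●○○
●○○●○●
●●○●○●
7) ○○●●○○
●●●○○●
○○○○●●
●○●●○○
●○○●○●
●●○●○●
8) ○○●●○○
●●●○○●
○○○○●●
●○●○○○
●○●○●●
●●○○○●
9) ○○●●○○
●●●○○●
○○○○●●
●●●○○○
○●○○●●
●○○○○●
10) ○○●●○○
●●●○○●
○○○○○●
●●●●●●
○●○○○●
●○○○○●
11) ○○●●○○
●●●○○●
○○○○●●
●●●○○○
○●○○●●
●○○○○●
12) ○○●●○○
●●●●○●
○○●●○●
●●●●○○
○●○○●●
●○○○○●
13) ○○●●○○
●●●●○●
○○●●○○
●●●●●●
○●○○●○
●○○○○●
14) ○○●○●●
●●●●●●
○○●●○○
●●●●●●
○●○○●○
●○○○○●
15) ●○●○●●
○○●●●●
●○●●○○
●●●●●●
○●○○●○
●○○○○●
16) ●○●○●●
○○●●●●
●○●●○○
●●●●●○
○●○○○●
●○○○○○
17) ●○●○●●
○○●●●●
●○●●○○
●●●●●○
○●○○○○
●○○○●●
18) ●○●○●●
●○●●●●
○●●●○○
○●●●●○
○●○○○○
●○○○●●
19) ●○○●○●
●○●○●●
○●●●○○
○●●●●○
○●○○○○
●○○○●●
20) ●○○●○●
●○●○●●
○●●●○●
○●●●○●
○●○○○●
●○○○●●
21) ●○○●○○
●○●○○○
○●●●○○
○●●●○●
○●○○○●
●○○○●●
22) ●○○●○●
●○●○●●
○●●●○●
○●●●○●
○●○○○●
●○○○●●
23) ●○○○●○
●○●○○●
○●●●○●
○●●●○●
○●○○○●
●○○○●●
24) ●●○○●○
○●○○○●
○○●●○●
○●●●○●
○●○○○●
●○○○●●
25) ●●○○●○
○●○○○●
○○●●○●
○●●●○●
○●○●○●
●○●●○●

19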